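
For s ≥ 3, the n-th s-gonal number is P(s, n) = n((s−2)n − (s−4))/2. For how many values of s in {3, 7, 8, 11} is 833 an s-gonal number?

2

s = 3: P(3, 40) = 820 and P(3, 41) = 861; 833 is not s-gonal.
s = 7: P(7, 18) = 783 and P(7, 19) = 874; 833 is not s-gonal.
s = 8: P(8, 17) = 833. ✓
s = 11: P(11, 14) = 833. ✓
Hits: s ∈ {8, 11} → 2.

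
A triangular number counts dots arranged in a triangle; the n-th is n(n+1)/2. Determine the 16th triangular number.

16·17/2 = 272/2 = 136.

136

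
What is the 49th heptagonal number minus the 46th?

49·(5·49 − 3)/2 = 5929 and 46·(5·46 − 3)/2 = 5221.
Difference: 5929 − 5221 = 708.

708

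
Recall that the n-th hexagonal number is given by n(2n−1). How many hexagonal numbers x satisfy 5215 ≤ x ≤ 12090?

The n-th hexagonal number is n(2n−1).
Smallest index with value ≥ 5215: n = 52 (giving 5356).
Largest index with value ≤ 12090: n = 78 (giving 12090).
Indices 52 through 78: 27 terms.

27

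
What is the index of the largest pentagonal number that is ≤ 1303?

29

Solve n(3n−1)/2 ≤ 1303 for integer n.
n = 29 gives 1247 ≤ 1303, while n = 30 gives 1335 > 1303; so the answer is index 29.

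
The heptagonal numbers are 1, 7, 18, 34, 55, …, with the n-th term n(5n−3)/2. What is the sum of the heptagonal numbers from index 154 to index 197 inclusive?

Σ i(5i−3)/2 = (5Σi² − 3Σi) / 2 over i = 154..197.
Σi = 19503 − 11781 = 7722 and Σi² = 2567895 − 1205589 = 1362306.
(5·1362306 − 3·7722) / 2 = 6788364/2 = 3394182.

3394182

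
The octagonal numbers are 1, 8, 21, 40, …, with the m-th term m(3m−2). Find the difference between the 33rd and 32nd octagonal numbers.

193

Consecutive octagonal numbers differ by 6n − 5: here 6·33 − 5 = 193.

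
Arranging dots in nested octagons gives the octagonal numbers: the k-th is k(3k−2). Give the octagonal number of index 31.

2821

The 31st octagonal number is n(3n−2) with n = 31.
31·(3·31 − 2) = 31·91 = 2821.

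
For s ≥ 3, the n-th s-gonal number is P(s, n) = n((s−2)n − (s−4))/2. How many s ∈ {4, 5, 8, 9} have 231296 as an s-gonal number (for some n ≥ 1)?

1

s = 4: P(4, 480) = 230400 and P(4, 481) = 231361; 231296 is not s-gonal.
s = 5: P(5, 392) = 230300 and P(5, 393) = 231477; 231296 is not s-gonal.
s = 8: P(8, 278) = 231296. ✓
s = 9: P(9, 257) = 230529 and P(9, 258) = 232329; 231296 is not s-gonal.
Hits: s ∈ {8} → 1.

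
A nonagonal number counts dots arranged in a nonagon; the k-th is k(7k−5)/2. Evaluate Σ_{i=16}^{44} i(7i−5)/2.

96280

Σ i(7i−5)/2 = (7Σi² − 5Σi) / 2 over i = 16..44.
Σi = 990 − 120 = 870 and Σi² = 29370 − 1240 = 28130.
(7·28130 − 5·870) / 2 = 192560/2 = 96280.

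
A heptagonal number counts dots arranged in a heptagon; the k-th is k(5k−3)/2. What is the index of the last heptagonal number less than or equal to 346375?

Solve n(5n−3)/2 ≤ 346375 for integer n.
n = 372 gives 345402 ≤ 346375, while n = 373 gives 347263 > 346375; so the answer is index 372.

372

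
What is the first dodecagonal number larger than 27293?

Solve n(5n−4) > 27293 for integer n.
The largest n with value ≤ 27293 is 74 (since 27084 ≤ 27293 < 27825), so the first above is n = 75, value 27825.

27825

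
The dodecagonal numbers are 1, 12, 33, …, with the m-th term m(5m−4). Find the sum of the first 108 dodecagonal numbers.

2105226

Σ i(5i−4) = 5Σi² − 4Σi over i = 1..108.
Σi = 5886 and Σi² = 425754.
5·425754 − 4·5886 = 2105226.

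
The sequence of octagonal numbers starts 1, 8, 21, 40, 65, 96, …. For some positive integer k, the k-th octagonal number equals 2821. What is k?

31

Set n(3n−2) = 2821, giving 3n² − 2n − 2821 = 0.
So n = (2 + 184) / 6 = 186/6 = 31.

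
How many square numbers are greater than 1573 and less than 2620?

12

The n-th square number is n².
Smallest index with value > 1573: n = 40 (giving 1600).
Largest index with value < 2620: n = 51 (giving 2601).
Indices 40 through 51: 12 terms.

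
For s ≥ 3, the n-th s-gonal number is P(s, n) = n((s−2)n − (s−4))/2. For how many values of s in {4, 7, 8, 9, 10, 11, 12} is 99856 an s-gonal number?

1

s = 4: P(4, 316) = 99856. ✓
s = 7: P(7, 200) = 99700 and P(7, 201) = 100701; 99856 is not s-gonal.
s = 8: P(8, 182) = 99008 and P(8, 183) = 100101; 99856 is not s-gonal.
s = 9: P(9, 169) = 99541 and P(9, 170) = 100725; 99856 is not s-gonal.
s = 10: P(10, 158) = 99382 and P(10, 159) = 100647; 99856 is not s-gonal.
s = 11: P(11, 149) = 99383 and P(11, 150) = 100725; 99856 is not s-gonal.
s = 12: P(12, 141) = 98841 and P(12, 142) = 100252; 99856 is not s-gonal.
Hits: s ∈ {4} → 1.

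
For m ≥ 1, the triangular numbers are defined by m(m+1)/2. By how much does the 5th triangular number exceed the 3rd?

9

5·6/2 = 15 and 3·4/2 = 6.
Difference: 15 − 6 = 9.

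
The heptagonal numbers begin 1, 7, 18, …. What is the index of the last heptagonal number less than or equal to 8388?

58

Solve n(5n−3)/2 ≤ 8388 for integer n.
n = 58 gives 8323 ≤ 8388, while n = 59 gives 8614 > 8388; so the answer is index 58.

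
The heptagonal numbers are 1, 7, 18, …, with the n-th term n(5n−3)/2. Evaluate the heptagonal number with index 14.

469

The 14th heptagonal number is n(5n−3)/2 with n = 14.
14·(5·14 − 3)/2 = 14·67/2 = 469.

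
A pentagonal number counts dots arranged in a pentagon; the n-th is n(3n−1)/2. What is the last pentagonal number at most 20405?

20126

Solve n(3n−1)/2 ≤ 20405 for integer n.
n = 116 gives 20126 ≤ 20405, while n = 117 gives 20475 > 20405; so the answer is 20126.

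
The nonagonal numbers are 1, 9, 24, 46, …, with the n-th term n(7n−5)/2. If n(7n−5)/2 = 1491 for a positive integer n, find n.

21

Set n(7n−5)/2 = 1491, giving 7n² − 5n − 2982 = 0.
The discriminant is 25 + 56·1491 = 83521, and √83521 = 289.
So n = (5 + 289) / 14 = 294/14 = 21.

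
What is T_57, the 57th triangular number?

1653

The 57th triangular number is n(n+1)/2 with n = 57.
57·58/2 = 3306/2 = 1653.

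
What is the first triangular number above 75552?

75855

Solve n(n+1)/2 > 75552 for integer n.
The largest n with value ≤ 75552 is 388 (since 75466 ≤ 75552 < 75855), so the first above is n = 389, value 75855.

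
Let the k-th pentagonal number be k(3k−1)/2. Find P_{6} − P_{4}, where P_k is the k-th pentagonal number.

29

6·(3·6 − 1)/2 = 51 and 4·(3·4 − 1)/2 = 22.
Difference: 51 − 22 = 29.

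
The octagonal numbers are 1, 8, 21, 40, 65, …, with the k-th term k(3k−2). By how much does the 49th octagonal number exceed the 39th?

49·(3·49 − 2) = 7105 and 39·(3·39 − 2) = 4485.
Difference: 7105 − 4485 = 2620.

2620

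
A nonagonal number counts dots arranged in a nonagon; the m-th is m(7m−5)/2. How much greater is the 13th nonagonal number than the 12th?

85

Consecutive nonagonal numbers differ by 7n − 6: here 7·13 − 6 = 85.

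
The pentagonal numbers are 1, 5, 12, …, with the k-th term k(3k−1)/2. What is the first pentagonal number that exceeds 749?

782

Solve n(3n−1)/2 > 749 for integer n.
The largest n with value ≤ 749 is 22 (since 715 ≤ 749 < 782), so the first above is n = 23, value 782.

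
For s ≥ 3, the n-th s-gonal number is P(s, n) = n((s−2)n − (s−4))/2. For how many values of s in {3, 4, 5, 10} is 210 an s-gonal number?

2

s = 3: P(3, 20) = 210. ✓
s = 4: P(4, 14) = 196 and P(4, 15) = 225; 210 is not s-gonal.
s = 5: P(5, 12) = 210. ✓
s = 10: P(10, 7) = 175 and P(10, 8) = 232; 210 is not s-gonal.
Hits: s ∈ {3, 5} → 2.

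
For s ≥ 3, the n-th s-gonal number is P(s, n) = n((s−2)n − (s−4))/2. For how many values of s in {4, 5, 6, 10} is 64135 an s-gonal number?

1

s = 4: P(4, 253) = 64009 and P(4, 254) = 64516; 64135 is not s-gonal.
s = 5: P(5, 206) = 63551 and P(5, 207) = 64170; 64135 is not s-gonal.
s = 6: P(6, 179) = 63903 and P(6, 180) = 64620; 64135 is not s-gonal.
s = 10: P(10, 127) = 64135. ✓
Hits: s ∈ {10} → 1.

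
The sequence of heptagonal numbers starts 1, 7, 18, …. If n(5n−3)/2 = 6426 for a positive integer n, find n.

Set n(5n−3)/2 = 6426, giving 5n² − 3n − 12852 = 0.
So n = (3 + 507) / 10 = 510/10 = 51.

51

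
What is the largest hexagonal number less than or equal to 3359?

Solve n(2n−1) ≤ 3359 for integer n.
n = 41 gives 3321 ≤ 3359, while n = 42 gives 3486 > 3359; so the answer is 3321.

3321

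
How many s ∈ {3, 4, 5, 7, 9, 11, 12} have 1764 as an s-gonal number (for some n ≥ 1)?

s = 3: P(3, 58) = 1711 and P(3, 59) = 1770; 1764 is not s-gonal.
s = 4: P(4, 42) = 1764. ✓
s = 5: P(5, 34) = 1717 and P(5, 35) = 1820; 1764 is not s-gonal.
s = 7: P(7, 26) = 1651 and P(7, 27) = 1782; 1764 is not s-gonal.
s = 9: P(9, 22) = 1639 and P(9, 23) = 1794; 1764 is not s-gonal.
s = 11: P(11, 20) = 1730 and P(11, 21) = 1911; 1764 is not s-gonal.
s = 12: P(12, 19) = 1729 and P(12, 20) = 1920; 1764 is not s-gonal.
Hits: s ∈ {4} → 1.

1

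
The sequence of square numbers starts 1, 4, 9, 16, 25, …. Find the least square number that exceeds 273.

Solve n² > 273 for integer n.
The largest n with value ≤ 273 is 16 (since 256 ≤ 273 < 289), so the first above is n = 17, value 289.

289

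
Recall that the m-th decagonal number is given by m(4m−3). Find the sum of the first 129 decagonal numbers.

2870465

Σ i(4i−3) = 4Σi² − 3Σi over i = 1..129.
Σi = 8385 and Σi² = 723905.
4·723905 − 3·8385 = 2870465.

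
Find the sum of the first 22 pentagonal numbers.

5566

Σ i(3i−1)/2 = (3Σi² − Σi) / 2 over i = 1..22.
Σi = 253 and Σi² = 3795.
(3·3795 − 1·253) / 2 = 11132/2 = 5566.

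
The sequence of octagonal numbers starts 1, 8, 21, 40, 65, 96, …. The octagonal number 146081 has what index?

Set n(3n−2) = 146081, giving 3n² − 2n − 146081 = 0.
The discriminant is 4 + 12·146081 = 1752976, and √1752976 = 1324.
So n = (2 + 1324) / 6 = 1326/6 = 221.

221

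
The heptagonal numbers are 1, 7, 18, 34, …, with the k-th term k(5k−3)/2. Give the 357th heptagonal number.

The 357th heptagonal number is n(5n−3)/2 with n = 357.
357·(5·357 − 3)/2 = 357·1782/2 = 357·891 = 318087.

318087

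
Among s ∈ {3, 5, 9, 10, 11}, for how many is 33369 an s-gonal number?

1

s = 3: P(3, 257) = 33153 and P(3, 258) = 33411; 33369 is not s-gonal.
s = 5: P(5, 149) = 33227 and P(5, 150) = 33675; 33369 is not s-gonal.
s = 9: P(9, 98) = 33369. ✓
s = 10: P(10, 91) = 32851 and P(10, 92) = 33580; 33369 is not s-gonal.
s = 11: P(11, 86) = 32981 and P(11, 87) = 33756; 33369 is not s-gonal.
Hits: s ∈ {9} → 1.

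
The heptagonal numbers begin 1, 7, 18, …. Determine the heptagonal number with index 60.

8910

The 60th heptagonal number is n(5n−3)/2 with n = 60.
60·(5·60 − 3)/2 = 60·297/2 = 8910.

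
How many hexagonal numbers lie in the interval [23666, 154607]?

169

The n-th hexagonal number is n(2n−1).
Smallest index with value ≥ 23666: n = 110 (giving 24090).
Largest index with value ≤ 154607: n = 278 (giving 154290).
Indices 110 through 278: 169 terms.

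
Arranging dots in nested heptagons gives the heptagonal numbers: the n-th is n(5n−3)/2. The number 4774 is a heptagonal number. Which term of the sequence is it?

Set n(5n−3)/2 = 4774, giving 5n² − 3n − 9548 = 0.
The discriminant is 9 + 40·4774 = 190969, and √190969 = 437.
So n = (3 + 437) / 10 = 440/10 = 44.

44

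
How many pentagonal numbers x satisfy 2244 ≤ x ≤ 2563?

3

The n-th pentagonal number is n(3n−1)/2.
Smallest index with value ≥ 2244: n = 39 (giving 2262).
Largest index with value ≤ 2563: n = 41 (giving 2501).
Indices 39 through 41: 3 terms.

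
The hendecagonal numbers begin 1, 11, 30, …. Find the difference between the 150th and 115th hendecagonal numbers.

150·(9·150 − 7)/2 = 100725 and 115·(9·115 − 7)/2 = 59110.
Difference: 100725 − 59110 = 41615.

41615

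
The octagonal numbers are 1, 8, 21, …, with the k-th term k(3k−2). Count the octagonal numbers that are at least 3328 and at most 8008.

The n-th octagonal number is n(3n−2).
Smallest index with value ≥ 3328: n = 34 (giving 3400).
Largest index with value ≤ 8008: n = 52 (giving 8008).
Indices 34 through 52: 19 terms.

19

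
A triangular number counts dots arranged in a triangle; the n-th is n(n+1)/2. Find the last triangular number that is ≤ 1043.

1035

Solve n(n+1)/2 ≤ 1043 for integer n.
n = 45 gives 1035 ≤ 1043, while n = 46 gives 1081 > 1043; so the answer is 1035.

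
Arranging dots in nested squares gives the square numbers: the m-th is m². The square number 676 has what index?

26

We need n² = 676, so n = √676 = 26.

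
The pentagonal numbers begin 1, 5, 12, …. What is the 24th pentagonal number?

24·(3·24 − 1)/2 = 24·71/2 = 852.

852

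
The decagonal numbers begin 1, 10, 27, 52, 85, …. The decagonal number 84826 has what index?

Set n(4n−3) = 84826, giving 4n² − 3n − 84826 = 0.
So n = (3 + 1165) / 8 = 1168/8 = 146.

146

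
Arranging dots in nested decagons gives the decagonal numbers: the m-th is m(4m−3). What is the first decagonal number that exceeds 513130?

Solve n(4n−3) > 513130 for integer n.
The largest n with value ≤ 513130 is 358 (since 511582 ≤ 513130 < 514447), so the first above is n = 359, value 514447.

514447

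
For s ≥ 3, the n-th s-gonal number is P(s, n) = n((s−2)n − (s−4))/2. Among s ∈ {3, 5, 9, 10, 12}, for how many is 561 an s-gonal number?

s = 3: P(3, 33) = 561. ✓
s = 5: P(5, 19) = 532 and P(5, 20) = 590; 561 is not s-gonal.
s = 9: P(9, 13) = 559 and P(9, 14) = 651; 561 is not s-gonal.
s = 10: P(10, 12) = 540 and P(10, 13) = 637; 561 is not s-gonal.
s = 12: P(12, 11) = 561. ✓
Hits: s ∈ {3, 12} → 2.

2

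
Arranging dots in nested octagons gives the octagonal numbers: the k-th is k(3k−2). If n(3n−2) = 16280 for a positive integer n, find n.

Set n(3n−2) = 16280, giving 3n² − 2n − 16280 = 0.
The discriminant is 4 + 12·16280 = 195364, and √195364 = 442.
So n = (2 + 442) / 6 = 444/6 = 74.

74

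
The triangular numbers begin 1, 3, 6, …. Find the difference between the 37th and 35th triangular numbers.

73

37·38/2 = 703 and 35·36/2 = 630.
Difference: 703 − 630 = 73.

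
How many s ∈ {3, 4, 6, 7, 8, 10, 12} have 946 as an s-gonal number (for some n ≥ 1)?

2

s = 3: P(3, 43) = 946. ✓
s = 4: P(4, 30) = 900 and P(4, 31) = 961; 946 is not s-gonal.
s = 6: P(6, 22) = 946. ✓
s = 7: P(7, 19) = 874 and P(7, 20) = 970; 946 is not s-gonal.
s = 8: P(8, 18) = 936 and P(8, 19) = 1045; 946 is not s-gonal.
s = 10: P(10, 15) = 855 and P(10, 16) = 976; 946 is not s-gonal.
s = 12: P(12, 14) = 924 and P(12, 15) = 1065; 946 is not s-gonal.
Hits: s ∈ {3, 6} → 2.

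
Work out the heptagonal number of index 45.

The 45th heptagonal number is n(5n−3)/2 with n = 45.
45·(5·45 − 3)/2 = 45·222/2 = 45·111 = 4995.

4995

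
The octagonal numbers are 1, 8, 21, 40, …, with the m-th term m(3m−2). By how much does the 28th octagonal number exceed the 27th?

Consecutive octagonal numbers differ by 6n − 5: here 6·28 − 5 = 163.

163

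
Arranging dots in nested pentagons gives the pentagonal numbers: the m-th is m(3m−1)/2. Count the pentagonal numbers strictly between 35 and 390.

The n-th pentagonal number is n(3n−1)/2.
Smallest index with value > 35: n = 6 (giving 51).
Largest index with value < 390: n = 16 (giving 376).
Indices 6 through 16: 11 terms.

11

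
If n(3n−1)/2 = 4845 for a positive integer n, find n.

57

Set n(3n−1)/2 = 4845, giving 3n² − n − 9690 = 0.
The discriminant is 1 + 24·4845 = 116281, and √116281 = 341.
So n = (1 + 341) / 6 = 342/6 = 57.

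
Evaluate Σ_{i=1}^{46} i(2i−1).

65941

Σ i(2i−1) = 2Σi² − Σi over i = 1..46.
Σi = 1081 and Σi² = 33511.
2·33511 − 1·1081 = 65941.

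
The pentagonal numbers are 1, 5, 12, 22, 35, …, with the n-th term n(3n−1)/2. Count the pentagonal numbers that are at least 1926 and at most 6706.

32

The n-th pentagonal number is n(3n−1)/2.
Smallest index with value ≥ 1926: n = 36 (giving 1926).
Largest index with value ≤ 6706: n = 67 (giving 6700).
Indices 36 through 67: 32 terms.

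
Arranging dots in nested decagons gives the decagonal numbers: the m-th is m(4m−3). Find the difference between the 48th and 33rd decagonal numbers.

48·(4·48 − 3) = 9072 and 33·(4·33 − 3) = 4257.
Difference: 9072 − 4257 = 4815.

4815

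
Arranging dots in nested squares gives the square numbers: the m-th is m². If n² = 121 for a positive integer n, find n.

11

We need n² = 121, so n = √121 = 11.
Check: 11² = 121. ✓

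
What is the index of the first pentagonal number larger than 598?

21

Solve n(3n−1)/2 > 598 for integer n.
The largest n with value ≤ 598 is 20 (since 590 ≤ 598 < 651), so the first above is n = 21, value 651.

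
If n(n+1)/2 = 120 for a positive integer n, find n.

15

Set n(n+1)/2 = 120, giving n² + n − 240 = 0.
So n = (-1 + 31) / 2 = 30/2 = 15.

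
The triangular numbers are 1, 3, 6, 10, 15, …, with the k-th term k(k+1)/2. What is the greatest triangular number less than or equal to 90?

Solve n(n+1)/2 ≤ 90 for integer n.
n = 12 gives 78 ≤ 90, while n = 13 gives 91 > 90; so the answer is 78.

78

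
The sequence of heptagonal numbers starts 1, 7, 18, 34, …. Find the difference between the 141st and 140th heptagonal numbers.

Consecutive heptagonal numbers differ by 5n − 4: here 5·141 − 4 = 701.

701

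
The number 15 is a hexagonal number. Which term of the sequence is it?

3

Set n(2n−1) = 15, giving 2n² − n − 15 = 0.
So n = (1 + 11) / 4 = 12/4 = 3.
Check: 3·(2·3 − 1) = 15. ✓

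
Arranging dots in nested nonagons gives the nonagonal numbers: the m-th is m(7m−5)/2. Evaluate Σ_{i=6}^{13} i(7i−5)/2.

2484

Σ i(7i−5)/2 = (7Σi² − 5Σi) / 2 over i = 6..13.
Σi = 91 − 15 = 76 and Σi² = 819 − 55 = 764.
(7·764 − 5·76) / 2 = 4968/2 = 2484.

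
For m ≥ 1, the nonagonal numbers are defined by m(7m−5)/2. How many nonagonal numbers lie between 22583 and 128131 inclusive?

The n-th nonagonal number is n(7n−5)/2.
Smallest index with value ≥ 22583: n = 81 (giving 22761).
Largest index with value ≤ 128131: n = 191 (giving 127206).
Indices 81 through 191: 111 terms.

111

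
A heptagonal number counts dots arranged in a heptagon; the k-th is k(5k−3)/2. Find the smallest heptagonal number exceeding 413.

469

Solve n(5n−3)/2 > 413 for integer n.
The largest n with value ≤ 413 is 13 (since 403 ≤ 413 < 469), so the first above is n = 14, value 469.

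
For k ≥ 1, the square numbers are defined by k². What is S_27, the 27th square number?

27² = 729.

729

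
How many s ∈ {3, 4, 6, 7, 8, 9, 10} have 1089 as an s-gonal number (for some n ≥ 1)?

s = 3: P(3, 46) = 1081 and P(3, 47) = 1128; 1089 is not s-gonal.
s = 4: P(4, 33) = 1089. ✓
s = 6: P(6, 23) = 1035 and P(6, 24) = 1128; 1089 is not s-gonal.
s = 7: P(7, 21) = 1071 and P(7, 22) = 1177; 1089 is not s-gonal.
s = 8: P(8, 19) = 1045 and P(8, 20) = 1160; 1089 is not s-gonal.
s = 9: P(9, 18) = 1089. ✓
s = 10: P(10, 16) = 976 and P(10, 17) = 1105; 1089 is not s-gonal.
Hits: s ∈ {4, 9} → 2.

2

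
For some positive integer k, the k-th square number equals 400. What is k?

We need n² = 400, so n = √400 = 20.

20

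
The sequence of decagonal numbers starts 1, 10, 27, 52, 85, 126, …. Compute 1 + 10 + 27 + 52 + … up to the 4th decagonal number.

Σ i(4i−3) = 4Σi² − 3Σi over i = 1..4.
Σi = 10 and Σi² = 30.
4·30 − 3·10 = 90.

90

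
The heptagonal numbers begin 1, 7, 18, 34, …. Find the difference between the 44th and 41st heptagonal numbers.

633

44·(5·44 − 3)/2 = 4774 and 41·(5·41 − 3)/2 = 4141.
Difference: 4774 − 4141 = 633.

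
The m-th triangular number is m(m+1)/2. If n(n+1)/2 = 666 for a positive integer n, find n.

Set n(n+1)/2 = 666, giving n² + n − 1332 = 0.
The discriminant is 1 + 8·666 = 5329, and √5329 = 73.
So n = (-1 + 73) / 2 = 72/2 = 36.

36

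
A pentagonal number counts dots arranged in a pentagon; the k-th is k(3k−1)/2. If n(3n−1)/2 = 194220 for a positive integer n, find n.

Set n(3n−1)/2 = 194220, giving 3n² − n − 388440 = 0.
The discriminant is 1 + 24·194220 = 4661281, and √4661281 = 2159.
So n = (1 + 2159) / 6 = 2160/6 = 360.
Check: 360·(3·360 − 1)/2 = 194220. ✓

360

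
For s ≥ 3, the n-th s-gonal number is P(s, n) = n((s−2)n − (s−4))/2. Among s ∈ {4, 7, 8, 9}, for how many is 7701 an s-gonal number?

s = 4: P(4, 87) = 7569 and P(4, 88) = 7744; 7701 is not s-gonal.
s = 7: P(7, 55) = 7480 and P(7, 56) = 7756; 7701 is not s-gonal.
s = 8: P(8, 51) = 7701. ✓
s = 9: P(9, 47) = 7614 and P(9, 48) = 7944; 7701 is not s-gonal.
Hits: s ∈ {8} → 1.

1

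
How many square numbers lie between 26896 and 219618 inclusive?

305

The n-th square number is n².
Smallest index with value ≥ 26896: n = 164 (giving 26896).
Largest index with value ≤ 219618: n = 468 (giving 219024).
Indices 164 through 468: 305 terms.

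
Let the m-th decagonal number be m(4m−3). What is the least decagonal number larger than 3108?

3277

Solve n(4n−3) > 3108 for integer n.
The largest n with value ≤ 3108 is 28 (since 3052 ≤ 3108 < 3277), so the first above is n = 29, value 3277.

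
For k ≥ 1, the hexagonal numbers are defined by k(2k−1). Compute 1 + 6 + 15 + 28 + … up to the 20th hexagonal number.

5530

Σ i(2i−1) = 2Σi² − Σi over i = 1..20.
Σi = 210 and Σi² = 2870.
2·2870 − 1·210 = 5530.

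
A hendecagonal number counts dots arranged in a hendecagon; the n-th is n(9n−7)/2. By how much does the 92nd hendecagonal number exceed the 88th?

92·(9·92 − 7)/2 = 37766 and 88·(9·88 − 7)/2 = 34540.
Difference: 37766 − 34540 = 3226.

3226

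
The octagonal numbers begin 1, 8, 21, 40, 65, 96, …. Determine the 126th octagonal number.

The 126th octagonal number is n(3n−2) with n = 126.
126·(3·126 − 2) = 126·376 = 47376.

47376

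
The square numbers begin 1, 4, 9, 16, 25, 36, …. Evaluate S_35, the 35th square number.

1225

The 35th square number is n² with n = 35.
35² = 1225.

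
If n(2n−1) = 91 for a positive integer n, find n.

7

Set n(2n−1) = 91, giving 2n² − n − 91 = 0.
The discriminant is 1 + 8·91 = 729, and √729 = 27.
So n = (1 + 27) / 4 = 28/4 = 7.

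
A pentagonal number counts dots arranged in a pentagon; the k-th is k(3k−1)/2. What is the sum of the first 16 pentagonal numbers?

2176

Σ i(3i−1)/2 = (3Σi² − Σi) / 2 over i = 1..16.
Σi = 136 and Σi² = 1496.
(3·1496 − 1·136) / 2 = 4352/2 = 2176.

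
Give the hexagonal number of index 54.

5778

The 54th hexagonal number is n(2n−1) with n = 54.
54·(2·54 − 1) = 54·107 = 5778.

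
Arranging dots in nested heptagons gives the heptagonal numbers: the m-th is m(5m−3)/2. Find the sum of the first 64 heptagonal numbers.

Σ i(5i−3)/2 = (5Σi² − 3Σi) / 2 over i = 1..64.
Σi = 2080 and Σi² = 89440.
(5·89440 − 3·2080) / 2 = 440960/2 = 220480.

220480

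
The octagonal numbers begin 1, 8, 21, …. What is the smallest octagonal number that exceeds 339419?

340033

Solve n(3n−2) > 339419 for integer n.
The largest n with value ≤ 339419 is 336 (since 338016 ≤ 339419 < 340033), so the first above is n = 337, value 340033.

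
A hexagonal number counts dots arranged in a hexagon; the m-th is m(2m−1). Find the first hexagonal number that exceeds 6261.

Solve n(2n−1) > 6261 for integer n.
The largest n with value ≤ 6261 is 56 (since 6216 ≤ 6261 < 6441), so the first above is n = 57, value 6441.

6441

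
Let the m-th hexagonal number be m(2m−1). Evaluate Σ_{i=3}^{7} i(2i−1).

245

Σ i(2i−1) = 2Σi² − Σi over i = 3..7.
Σi = 28 − 3 = 25 and Σi² = 140 − 5 = 135.
2·135 − 1·25 = 245.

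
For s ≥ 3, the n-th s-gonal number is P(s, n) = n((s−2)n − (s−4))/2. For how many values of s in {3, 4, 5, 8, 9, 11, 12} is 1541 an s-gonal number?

s = 3: P(3, 55) = 1540 and P(3, 56) = 1596; 1541 is not s-gonal.
s = 4: P(4, 39) = 1521 and P(4, 40) = 1600; 1541 is not s-gonal.
s = 5: P(5, 32) = 1520 and P(5, 33) = 1617; 1541 is not s-gonal.
s = 8: P(8, 23) = 1541. ✓
s = 9: P(9, 21) = 1491 and P(9, 22) = 1639; 1541 is not s-gonal.
s = 11: P(11, 18) = 1395 and P(11, 19) = 1558; 1541 is not s-gonal.
s = 12: P(12, 17) = 1377 and P(12, 18) = 1548; 1541 is not s-gonal.
Hits: s ∈ {8} → 1.

1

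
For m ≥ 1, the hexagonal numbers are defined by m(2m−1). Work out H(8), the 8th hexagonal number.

120

8·(2·8 − 1) = 8·15 = 120.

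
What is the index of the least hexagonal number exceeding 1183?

25

Solve n(2n−1) > 1183 for integer n.
The largest n with value ≤ 1183 is 24 (since 1128 ≤ 1183 < 1225), so the first above is n = 25, value 1225.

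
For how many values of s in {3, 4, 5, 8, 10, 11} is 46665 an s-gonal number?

1

s = 3: P(3, 305) = 46665. ✓
s = 4: P(4, 216) = 46656 and P(4, 217) = 47089; 46665 is not s-gonal.
s = 5: P(5, 176) = 46376 and P(5, 177) = 46905; 46665 is not s-gonal.
s = 8: P(8, 125) = 46625 and P(8, 126) = 47376; 46665 is not s-gonal.
s = 10: P(10, 108) = 46332 and P(10, 109) = 47197; 46665 is not s-gonal.
s = 11: P(11, 102) = 46461 and P(11, 103) = 47380; 46665 is not s-gonal.
Hits: s ∈ {3} → 1.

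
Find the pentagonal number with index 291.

126876

The 291st pentagonal number is n(3n−1)/2 with n = 291.
291·(3·291 − 1)/2 = 291·872/2 = 291·436 = 126876.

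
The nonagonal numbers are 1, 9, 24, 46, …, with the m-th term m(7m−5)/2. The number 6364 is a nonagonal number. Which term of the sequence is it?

Set n(7n−5)/2 = 6364, giving 7n² − 5n − 12728 = 0.
So n = (5 + 597) / 14 = 602/14 = 43.
Check: 43·(7·43 − 5)/2 = 6364. ✓

43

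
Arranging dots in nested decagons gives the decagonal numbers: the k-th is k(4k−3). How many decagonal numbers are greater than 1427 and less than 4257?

The n-th decagonal number is n(4n−3).
Smallest index with value > 1427: n = 20 (giving 1540).
Largest index with value < 4257: n = 32 (giving 4000).
Indices 20 through 32: 13 terms.

13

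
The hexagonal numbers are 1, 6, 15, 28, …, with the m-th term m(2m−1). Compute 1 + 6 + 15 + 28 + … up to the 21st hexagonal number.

6391

Σ i(2i−1) = 2Σi² − Σi over i = 1..21.
Σi = 231 and Σi² = 3311.
2·3311 − 1·231 = 6391.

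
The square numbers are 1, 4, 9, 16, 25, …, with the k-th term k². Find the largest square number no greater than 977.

Solve n² ≤ 977 for integer n.
n = 31 gives 961 ≤ 977, while n = 32 gives 1024 > 977; so the answer is 961.

961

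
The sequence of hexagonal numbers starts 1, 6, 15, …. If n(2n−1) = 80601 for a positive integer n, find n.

Set n(2n−1) = 80601, giving 2n² − n − 80601 = 0.
The discriminant is 1 + 8·80601 = 644809, and √644809 = 803.
So n = (1 + 803) / 4 = 804/4 = 201.

201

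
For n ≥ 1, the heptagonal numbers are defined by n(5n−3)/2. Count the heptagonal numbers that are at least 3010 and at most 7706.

21

The n-th heptagonal number is n(5n−3)/2.
Smallest index with value ≥ 3010: n = 35 (giving 3010).
Largest index with value ≤ 7706: n = 55 (giving 7480).
Indices 35 through 55: 21 terms.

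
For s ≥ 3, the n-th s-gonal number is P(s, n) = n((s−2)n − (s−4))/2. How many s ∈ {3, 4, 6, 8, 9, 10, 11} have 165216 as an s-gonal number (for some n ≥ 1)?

1

s = 3: P(3, 574) = 165025 and P(3, 575) = 165600; 165216 is not s-gonal.
s = 4: P(4, 406) = 164836 and P(4, 407) = 165649; 165216 is not s-gonal.
s = 6: P(6, 287) = 164451 and P(6, 288) = 165600; 165216 is not s-gonal.
s = 8: P(8, 235) = 165205 and P(8, 236) = 166616; 165216 is not s-gonal.
s = 9: P(9, 217) = 164269 and P(9, 218) = 165789; 165216 is not s-gonal.
s = 10: P(10, 203) = 164227 and P(10, 204) = 165852; 165216 is not s-gonal.
s = 11: P(11, 192) = 165216. ✓
Hits: s ∈ {11} → 1.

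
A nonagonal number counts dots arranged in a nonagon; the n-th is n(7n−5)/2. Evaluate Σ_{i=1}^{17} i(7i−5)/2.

Σ i(7i−5)/2 = (7Σi² − 5Σi) / 2 over i = 1..17.
Σi = 153 and Σi² = 1785.
(7·1785 − 5·153) / 2 = 11730/2 = 5865.

5865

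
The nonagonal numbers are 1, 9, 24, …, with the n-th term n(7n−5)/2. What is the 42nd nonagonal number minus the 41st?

Consecutive nonagonal numbers differ by 7n − 6: here 7·42 − 6 = 288.

288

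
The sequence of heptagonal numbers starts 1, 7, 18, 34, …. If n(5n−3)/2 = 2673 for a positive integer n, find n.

33

Set n(5n−3)/2 = 2673, giving 5n² − 3n − 5346 = 0.
The discriminant is 9 + 40·2673 = 106929, and √106929 = 327.
So n = (3 + 327) / 10 = 330/10 = 33.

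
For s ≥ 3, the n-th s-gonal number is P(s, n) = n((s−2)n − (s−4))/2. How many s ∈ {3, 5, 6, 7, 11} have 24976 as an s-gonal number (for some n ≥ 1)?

s = 3: P(3, 223) = 24976. ✓
s = 5: P(5, 129) = 24897 and P(5, 130) = 25285; 24976 is not s-gonal.
s = 6: P(6, 112) = 24976. ✓
s = 7: P(7, 100) = 24850 and P(7, 101) = 25351; 24976 is not s-gonal.
s = 11: P(11, 74) = 24383 and P(11, 75) = 25050; 24976 is not s-gonal.
Hits: s ∈ {3, 6} → 2.

2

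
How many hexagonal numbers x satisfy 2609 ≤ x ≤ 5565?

The n-th hexagonal number is n(2n−1).
Smallest index with value ≥ 2609: n = 37 (giving 2701).
Largest index with value ≤ 5565: n = 53 (giving 5565).
Indices 37 through 53: 17 terms.

17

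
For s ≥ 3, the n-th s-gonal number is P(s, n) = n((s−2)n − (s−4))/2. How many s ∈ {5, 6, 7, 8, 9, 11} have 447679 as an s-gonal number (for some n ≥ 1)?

s = 5: P(5, 546) = 446901 and P(5, 547) = 448540; 447679 is not s-gonal.
s = 6: P(6, 473) = 446985 and P(6, 474) = 448878; 447679 is not s-gonal.
s = 7: P(7, 423) = 446688 and P(7, 424) = 448804; 447679 is not s-gonal.
s = 8: P(8, 386) = 446216 and P(8, 387) = 448533; 447679 is not s-gonal.
s = 9: P(9, 358) = 447679. ✓
s = 11: P(11, 315) = 445410 and P(11, 316) = 448246; 447679 is not s-gonal.
Hits: s ∈ {9} → 1.

1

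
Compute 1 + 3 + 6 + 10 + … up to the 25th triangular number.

Σ i(i+1)/2 = (Σi² + Σi) / 2 over i = 1..25.
Σi = 325 and Σi² = 5525.
(1·5525 + 1·325) / 2 = 5850/2 = 2925.

2925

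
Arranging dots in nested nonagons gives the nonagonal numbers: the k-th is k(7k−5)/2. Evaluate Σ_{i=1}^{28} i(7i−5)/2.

25984

Σ i(7i−5)/2 = (7Σi² − 5Σi) / 2 over i = 1..28.
Σi = 406 and Σi² = 7714.
(7·7714 − 5·406) / 2 = 51968/2 = 25984.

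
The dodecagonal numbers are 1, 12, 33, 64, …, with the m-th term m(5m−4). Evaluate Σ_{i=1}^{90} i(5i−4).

Σ i(5i−4) = 5Σi² − 4Σi over i = 1..90.
Σi = 4095 and Σi² = 247065.
5·247065 − 4·4095 = 1218945.

1218945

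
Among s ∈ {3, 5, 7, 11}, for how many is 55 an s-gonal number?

2

s = 3: P(3, 10) = 55. ✓
s = 5: P(5, 6) = 51 and P(5, 7) = 70; 55 is not s-gonal.
s = 7: P(7, 5) = 55. ✓
s = 11: P(11, 3) = 30 and P(11, 4) = 58; 55 is not s-gonal.
Hits: s ∈ {3, 7} → 2.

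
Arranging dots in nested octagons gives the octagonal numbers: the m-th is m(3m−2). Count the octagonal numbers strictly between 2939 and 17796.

46

The n-th octagonal number is n(3n−2).
Smallest index with value > 2939: n = 32 (giving 3008).
Largest index with value < 17796: n = 77 (giving 17633).
Indices 32 through 77: 46 terms.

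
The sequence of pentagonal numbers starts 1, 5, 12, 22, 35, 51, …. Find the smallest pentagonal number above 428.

477

Solve n(3n−1)/2 > 428 for integer n.
The largest n with value ≤ 428 is 17 (since 425 ≤ 428 < 477), so the first above is n = 18, value 477.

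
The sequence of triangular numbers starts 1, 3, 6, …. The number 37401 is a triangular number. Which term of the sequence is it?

Set n(n+1)/2 = 37401, giving n² + n − 74802 = 0.
The discriminant is 1 + 8·37401 = 299209, and √299209 = 547.
So n = (-1 + 547) / 2 = 546/2 = 273.

273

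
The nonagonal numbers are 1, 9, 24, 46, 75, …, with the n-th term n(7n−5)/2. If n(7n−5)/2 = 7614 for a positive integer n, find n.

Set n(7n−5)/2 = 7614, giving 7n² − 5n − 15228 = 0.
So n = (5 + 653) / 14 = 658/14 = 47.

47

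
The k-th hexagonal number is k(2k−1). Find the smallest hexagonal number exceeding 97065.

97461

Solve n(2n−1) > 97065 for integer n.
The largest n with value ≤ 97065 is 220 (since 96580 ≤ 97065 < 97461), so the first above is n = 221, value 97461.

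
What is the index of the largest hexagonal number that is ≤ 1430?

Solve n(2n−1) ≤ 1430 for integer n.
n = 26 gives 1326 ≤ 1430, while n = 27 gives 1431 > 1430; so the answer is index 26.

26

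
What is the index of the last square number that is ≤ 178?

13

Solve n² ≤ 178 for integer n.
n = 13 gives 169 ≤ 178, while n = 14 gives 196 > 178; so the answer is index 13.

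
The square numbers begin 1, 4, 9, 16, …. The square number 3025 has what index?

55

We need n² = 3025, so n = √3025 = 55.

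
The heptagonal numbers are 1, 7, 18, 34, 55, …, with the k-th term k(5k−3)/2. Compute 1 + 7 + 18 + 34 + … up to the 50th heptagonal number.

Σ i(5i−3)/2 = (5Σi² − 3Σi) / 2 over i = 1..50.
Σi = 1275 and Σi² = 42925.
(5·42925 − 3·1275) / 2 = 210800/2 = 105400.

105400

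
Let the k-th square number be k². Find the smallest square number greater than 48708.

Solve n² > 48708 for integer n.
The largest n with value ≤ 48708 is 220 (since 48400 ≤ 48708 < 48841), so the first above is n = 221, value 48841.

48841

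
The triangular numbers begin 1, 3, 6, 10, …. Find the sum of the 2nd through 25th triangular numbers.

2924

Σ i(i+1)/2 = (Σi² + Σi) / 2 over i = 2..25.
Σi = 325 − 1 = 324 and Σi² = 5525 − 1 = 5524.
(1·5524 + 1·324) / 2 = 5848/2 = 2924.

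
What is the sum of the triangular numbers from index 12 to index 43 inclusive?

Σ i(i+1)/2 = (Σi² + Σi) / 2 over i = 12..43.
Σi = 946 − 66 = 880 and Σi² = 27434 − 506 = 26928.
(1·26928 + 1·880) / 2 = 27808/2 = 13904.

13904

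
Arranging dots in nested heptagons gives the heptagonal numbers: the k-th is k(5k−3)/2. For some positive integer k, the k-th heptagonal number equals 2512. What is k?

Set n(5n−3)/2 = 2512, giving 5n² − 3n − 5024 = 0.
The discriminant is 9 + 40·2512 = 100489, and √100489 = 317.
So n = (3 + 317) / 10 = 320/10 = 32.

32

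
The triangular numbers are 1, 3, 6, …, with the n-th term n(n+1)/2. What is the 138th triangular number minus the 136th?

275

138·139/2 = 9591 and 136·137/2 = 9316.
Difference: 9591 − 9316 = 275.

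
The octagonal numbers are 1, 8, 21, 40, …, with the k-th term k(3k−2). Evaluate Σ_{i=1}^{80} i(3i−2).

515160

Σ i(3i−2) = 3Σi² − 2Σi over i = 1..80.
Σi = 3240 and Σi² = 173880.
3·173880 − 2·3240 = 515160.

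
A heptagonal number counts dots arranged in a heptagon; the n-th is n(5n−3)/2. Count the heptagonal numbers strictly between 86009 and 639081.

320

The n-th heptagonal number is n(5n−3)/2.
Smallest index with value > 86009: n = 186 (giving 86211).
Largest index with value < 639081: n = 505 (giving 636805).
Indices 186 through 505: 320 terms.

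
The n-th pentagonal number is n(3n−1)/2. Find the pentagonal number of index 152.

The 152nd pentagonal number is n(3n−1)/2 with n = 152.
152·(3·152 − 1)/2 = 152·455/2 = 34580.

34580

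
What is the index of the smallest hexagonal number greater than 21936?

105

Solve n(2n−1) > 21936 for integer n.
The largest n with value ≤ 21936 is 104 (since 21528 ≤ 21936 < 21945), so the first above is n = 105, value 21945.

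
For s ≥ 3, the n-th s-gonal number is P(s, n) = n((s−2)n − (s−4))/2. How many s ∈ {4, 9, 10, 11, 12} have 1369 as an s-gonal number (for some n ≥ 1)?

s = 4: P(4, 37) = 1369. ✓
s = 9: P(9, 20) = 1350 and P(9, 21) = 1491; 1369 is not s-gonal.
s = 10: P(10, 18) = 1242 and P(10, 19) = 1387; 1369 is not s-gonal.
s = 11: P(11, 17) = 1241 and P(11, 18) = 1395; 1369 is not s-gonal.
s = 12: P(12, 16) = 1216 and P(12, 17) = 1377; 1369 is not s-gonal.
Hits: s ∈ {4} → 1.

1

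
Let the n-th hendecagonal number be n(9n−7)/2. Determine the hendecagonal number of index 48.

The 48th hendecagonal number is n(9n−7)/2 with n = 48.
48·(9·48 − 7)/2 = 48·425/2 = 10200.

10200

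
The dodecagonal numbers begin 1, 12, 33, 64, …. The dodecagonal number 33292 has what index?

Set n(5n−4) = 33292, giving 5n² − 4n − 33292 = 0.
So n = (4 + 816) / 10 = 820/10 = 82.

82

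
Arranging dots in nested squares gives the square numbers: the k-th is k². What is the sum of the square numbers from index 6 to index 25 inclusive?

5470

Σ_{i=6}^{25} i² = 5525 − 55 = 5470.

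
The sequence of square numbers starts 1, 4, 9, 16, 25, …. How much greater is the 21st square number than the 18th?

117

21² = 441 and 18² = 324.
Difference: 441 − 324 = 117.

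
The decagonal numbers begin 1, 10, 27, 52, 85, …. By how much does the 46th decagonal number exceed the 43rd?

46·(4·46 − 3) = 8326 and 43·(4·43 − 3) = 7267.
Difference: 8326 − 7267 = 1059.

1059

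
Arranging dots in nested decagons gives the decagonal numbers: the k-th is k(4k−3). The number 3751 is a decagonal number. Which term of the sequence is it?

31

Set n(4n−3) = 3751, giving 4n² − 3n − 3751 = 0.
The discriminant is 9 + 16·3751 = 60025, and √60025 = 245.
So n = (3 + 245) / 8 = 248/8 = 31.
Check: 31·(4·31 − 3) = 3751. ✓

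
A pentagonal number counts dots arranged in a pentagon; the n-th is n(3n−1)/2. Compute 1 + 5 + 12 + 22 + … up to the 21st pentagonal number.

4851

Σ i(3i−1)/2 = (3Σi² − Σi) / 2 over i = 1..21.
Σi = 231 and Σi² = 3311.
(3·3311 − 1·231) / 2 = 9702/2 = 4851.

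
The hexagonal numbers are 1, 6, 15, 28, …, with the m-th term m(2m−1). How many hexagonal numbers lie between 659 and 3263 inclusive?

22

The n-th hexagonal number is n(2n−1).
Smallest index with value ≥ 659: n = 19 (giving 703).
Largest index with value ≤ 3263: n = 40 (giving 3160).
Indices 19 through 40: 22 terms.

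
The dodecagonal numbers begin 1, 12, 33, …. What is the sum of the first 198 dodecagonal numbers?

Σ i(5i−4) = 5Σi² − 4Σi over i = 1..198.
Σi = 19701 and Σi² = 2607099.
5·2607099 − 4·19701 = 12956691.

12956691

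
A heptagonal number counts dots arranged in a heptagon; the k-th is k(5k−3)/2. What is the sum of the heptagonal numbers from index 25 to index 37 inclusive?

Σ i(5i−3)/2 = (5Σi² − 3Σi) / 2 over i = 25..37.
Σi = 703 − 300 = 403 and Σi² = 17575 − 4900 = 12675.
(5·12675 − 3·403) / 2 = 62166/2 = 31083.

31083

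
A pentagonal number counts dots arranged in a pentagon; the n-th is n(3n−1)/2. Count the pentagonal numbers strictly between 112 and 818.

The n-th pentagonal number is n(3n−1)/2.
Smallest index with value > 112: n = 9 (giving 117).
Largest index with value < 818: n = 23 (giving 782).
Indices 9 through 23: 15 terms.

15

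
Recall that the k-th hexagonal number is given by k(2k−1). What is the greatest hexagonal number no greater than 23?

Solve n(2n−1) ≤ 23 for integer n.
n = 3 gives 15 ≤ 23, while n = 4 gives 28 > 23; so the answer is 15.

15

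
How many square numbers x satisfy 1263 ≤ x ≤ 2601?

The n-th square number is n².
Smallest index with value ≥ 1263: n = 36 (giving 1296).
Largest index with value ≤ 2601: n = 51 (giving 2601).
Indices 36 through 51: 16 terms.

16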